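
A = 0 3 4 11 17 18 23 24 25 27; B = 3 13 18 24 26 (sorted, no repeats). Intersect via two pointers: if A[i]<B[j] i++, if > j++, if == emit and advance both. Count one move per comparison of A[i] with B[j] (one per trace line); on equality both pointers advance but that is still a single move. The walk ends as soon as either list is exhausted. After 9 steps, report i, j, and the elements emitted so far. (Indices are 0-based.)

i=8, j=4, emitted=[3, 18, 24]

[i=0,j=0] 0<3 → i++
[i=1,j=0] 3==3 emit → i++,j++
[i=2,j=1] 4<13 → i++
[i=3,j=1] 11<13 → i++
[i=4,j=1] 17>13 → j++
[i=4,j=2] 17<18 → i++
[i=5,j=2] 18==18 emit → i++,j++
[i=6,j=3] 23<24 → i++
[i=7,j=3] 24==24 emit → i++,j++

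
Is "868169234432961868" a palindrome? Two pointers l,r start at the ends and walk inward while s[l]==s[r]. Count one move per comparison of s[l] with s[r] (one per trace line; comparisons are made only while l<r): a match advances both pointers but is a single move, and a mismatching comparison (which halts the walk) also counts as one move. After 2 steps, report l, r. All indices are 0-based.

l=2, r=15

l=0 r=17: '8'=='8', l++,r--
l=1 r=16: '6'=='6', l++,r--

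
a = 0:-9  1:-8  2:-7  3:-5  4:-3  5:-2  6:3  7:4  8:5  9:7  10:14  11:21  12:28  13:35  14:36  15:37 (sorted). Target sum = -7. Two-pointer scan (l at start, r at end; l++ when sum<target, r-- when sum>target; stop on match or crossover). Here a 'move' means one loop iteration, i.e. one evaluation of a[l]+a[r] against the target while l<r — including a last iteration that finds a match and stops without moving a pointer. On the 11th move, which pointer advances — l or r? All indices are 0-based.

[0,15] -9+37=28 >-7 → r--
[0,14] -9+36=27 >-7 → r--
[0,13] -9+35=26 >-7 → r--
[0,12] -9+28=19 >-7 → r--
[0,11] -9+21=12 >-7 → r--
[0,10] -9+14=5 >-7 → r--
[0,9] -9+7=-2 >-7 → r--
[0,8] -9+5=-4 >-7 → r--
[0,7] -9+4=-5 >-7 → r--
[0,6] -9+3=-6 >-7 → r--
[0,5] -9+-2=-11 <-7 → l++

l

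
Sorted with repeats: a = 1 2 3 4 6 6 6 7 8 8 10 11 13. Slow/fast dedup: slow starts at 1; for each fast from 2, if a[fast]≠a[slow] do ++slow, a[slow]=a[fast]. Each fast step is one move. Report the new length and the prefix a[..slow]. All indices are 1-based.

length 10; prefix = [1, 2, 3, 4, 6, 7, 8, 10, 11, 13]

(s=1,f=2) a[fast]=2≠a[slow]=1 write a[2]=2 → slow++,fast++
(s=2,f=3) a[fast]=3≠a[slow]=2 write a[3]=3 → slow++,fast++
(s=3,f=4) a[fast]=4≠a[slow]=3 write a[4]=4 → slow++,fast++
(s=4,f=5) a[fast]=6≠a[slow]=4 write a[5]=6 → slow++,fast++
(s=5,f=6) a[fast]=6=a[slow] dup → fast++
(s=5,f=7) a[fast]=6=a[slow] dup → fast++
(s=5,f=8) a[fast]=7≠a[slow]=6 write a[6]=7 → slow++,fast++
(s=6,f=9) a[fast]=8≠a[slow]=7 write a[7]=8 → slow++,fast++
(s=7,f=10) a[fast]=8=a[slow] dup → fast++
(s=7,f=11) a[fast]=10≠a[slow]=8 write a[8]=10 → slow++,fast++
(s=8,f=12) a[fast]=11≠a[slow]=10 write a[9]=11 → slow++,fast++
(s=9,f=13) a[fast]=13≠a[slow]=11 write a[10]=13 → slow++,fast++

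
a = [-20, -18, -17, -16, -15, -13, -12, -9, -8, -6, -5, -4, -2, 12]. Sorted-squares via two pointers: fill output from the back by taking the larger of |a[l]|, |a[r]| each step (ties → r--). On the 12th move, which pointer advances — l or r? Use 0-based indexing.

l

l=0 r=13: |-20|>|12| out[13]=400, l++
l=1 r=13: |-18|>|12| out[12]=324, l++
l=2 r=13: |-17|>|12| out[11]=289, l++
l=3 r=13: |-16|>|12| out[10]=256, l++
l=4 r=13: |-15|>|12| out[9]=225, l++
l=5 r=13: |-13|>|12| out[8]=169, l++
l=6 r=13: |-12|<=|12| out[7]=144, r--
l=6 r=12: |-12|>|-2| out[6]=144, l++
l=7 r=12: |-9|>|-2| out[5]=81, l++
l=8 r=12: |-8|>|-2| out[4]=64, l++
l=9 r=12: |-6|>|-2| out[3]=36, l++
l=10 r=12: |-5|>|-2| out[2]=25, l++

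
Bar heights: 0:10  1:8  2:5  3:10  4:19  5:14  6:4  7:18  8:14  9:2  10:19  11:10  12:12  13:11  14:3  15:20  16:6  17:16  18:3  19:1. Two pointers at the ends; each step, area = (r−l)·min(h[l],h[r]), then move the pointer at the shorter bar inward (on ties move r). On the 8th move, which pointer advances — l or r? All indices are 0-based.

[0,19] min(10,1)*19=19 best=19 * → r--
[0,18] min(10,3)*18=54 best=54 * → r--
[0,17] min(10,16)*17=170 best=170 * → l++
[1,17] min(8,16)*16=128 best=170 → l++
[2,17] min(5,16)*15=75 best=170 → l++
[3,17] min(10,16)*14=140 best=170 → l++
[4,17] min(19,16)*13=208 best=208 * → r--
[4,16] min(19,6)*12=72 best=208 → r--

r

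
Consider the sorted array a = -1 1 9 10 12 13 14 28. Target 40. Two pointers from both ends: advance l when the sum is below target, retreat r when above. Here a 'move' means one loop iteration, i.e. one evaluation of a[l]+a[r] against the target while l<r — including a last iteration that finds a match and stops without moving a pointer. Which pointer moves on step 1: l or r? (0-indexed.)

l

[0,7] -1+28=27 <40 → l++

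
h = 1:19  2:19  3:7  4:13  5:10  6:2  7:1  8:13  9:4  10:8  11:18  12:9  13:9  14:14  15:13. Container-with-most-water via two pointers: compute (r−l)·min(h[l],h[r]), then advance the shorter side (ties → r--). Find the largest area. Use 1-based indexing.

max area = 182

[1,15] min(19,13)*14=182 best=182 * → r--
[1,14] min(19,14)*13=182 best=182 → r--
[1,13] min(19,9)*12=108 best=182 → r--
[1,12] min(19,9)*11=99 best=182 → r--
[1,11] min(19,18)*10=180 best=182 → r--
[1,10] min(19,8)*9=72 best=182 → r--
[1,9] min(19,4)*8=32 best=182 → r--
[1,8] min(19,13)*7=91 best=182 → r--
[1,7] min(19,1)*6=6 best=182 → r--
[1,6] min(19,2)*5=10 best=182 → r--
[1,5] min(19,10)*4=40 best=182 → r--
[1,4] min(19,13)*3=39 best=182 → r--
[1,3] min(19,7)*2=14 best=182 → r--
[1,2] min(19,19)*1=19 best=182 → r--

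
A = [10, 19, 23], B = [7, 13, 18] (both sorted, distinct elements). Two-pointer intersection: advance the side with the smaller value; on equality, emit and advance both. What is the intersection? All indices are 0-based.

i=0 j=0: 10>7, j++
i=0 j=1: 10<13, i++
i=1 j=1: 19>13, j++
i=1 j=2: 19>18, j++

intersection = []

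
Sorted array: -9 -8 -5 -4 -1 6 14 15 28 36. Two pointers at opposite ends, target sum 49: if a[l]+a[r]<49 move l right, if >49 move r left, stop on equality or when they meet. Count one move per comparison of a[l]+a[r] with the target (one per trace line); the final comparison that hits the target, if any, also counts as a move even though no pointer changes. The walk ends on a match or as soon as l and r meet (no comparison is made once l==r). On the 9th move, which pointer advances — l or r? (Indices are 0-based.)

l

l=0 r=9: -9+36=27 <49, l++
l=1 r=9: -8+36=28 <49, l++
l=2 r=9: -5+36=31 <49, l++
l=3 r=9: -4+36=32 <49, l++
l=4 r=9: -1+36=35 <49, l++
l=5 r=9: 6+36=42 <49, l++
l=6 r=9: 14+36=50 >49, r--
l=6 r=8: 14+28=42 <49, l++
l=7 r=8: 15+28=43 <49, l++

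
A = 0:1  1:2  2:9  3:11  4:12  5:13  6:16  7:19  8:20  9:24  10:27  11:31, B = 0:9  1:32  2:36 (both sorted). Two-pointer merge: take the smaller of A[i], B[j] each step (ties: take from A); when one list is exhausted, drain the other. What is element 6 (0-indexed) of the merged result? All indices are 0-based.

[i=0,j=0] A[i]=1<=B[j]=9 take 1 → i++
[i=1,j=0] A[i]=2<=B[j]=9 take 2 → i++
[i=2,j=0] A[i]=9<=B[j]=9 take 9 → i++
[i=3,j=0] A[i]=11>B[j]=9 take 9 → j++
[i=3,j=1] A[i]=11<=B[j]=32 take 11 → i++
[i=4,j=1] A[i]=12<=B[j]=32 take 12 → i++
[i=5,j=1] A[i]=13<=B[j]=32 take 13 → i++
[i=6,j=1] A[i]=16<=B[j]=32 take 16 → i++
[i=7,j=1] A[i]=19<=B[j]=32 take 19 → i++
[i=8,j=1] A[i]=20<=B[j]=32 take 20 → i++
[i=9,j=1] A[i]=24<=B[j]=32 take 24 → i++
[i=10,j=1] A[i]=27<=B[j]=32 take 27 → i++
[i=11,j=1] A[i]=31<=B[j]=32 take 31 → i++
[i=12,j=1] A done, take B[j]=32 → j++
[i=12,j=2] A done, take B[j]=36 → j++

merged[6] = 13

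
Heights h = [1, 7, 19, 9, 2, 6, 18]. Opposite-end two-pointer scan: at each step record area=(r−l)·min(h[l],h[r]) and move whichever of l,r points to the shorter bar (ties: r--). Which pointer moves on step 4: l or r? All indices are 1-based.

r

l=1 r=7: min(1,18)*6=6 best=6 *, l++
l=2 r=7: min(7,18)*5=35 best=35 *, l++
l=3 r=7: min(19,18)*4=72 best=72 *, r--
l=3 r=6: min(19,6)*3=18 best=72, r--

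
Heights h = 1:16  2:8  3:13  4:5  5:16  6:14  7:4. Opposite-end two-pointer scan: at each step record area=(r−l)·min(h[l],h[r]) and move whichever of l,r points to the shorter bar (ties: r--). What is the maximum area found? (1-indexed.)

max area = 70

[1,7] min(16,4)*6=24 best=24 * → r--
[1,6] min(16,14)*5=70 best=70 * → r--
[1,5] min(16,16)*4=64 best=70 → r--
[1,4] min(16,5)*3=15 best=70 → r--
[1,3] min(16,13)*2=26 best=70 → r--
[1,2] min(16,8)*1=8 best=70 → r--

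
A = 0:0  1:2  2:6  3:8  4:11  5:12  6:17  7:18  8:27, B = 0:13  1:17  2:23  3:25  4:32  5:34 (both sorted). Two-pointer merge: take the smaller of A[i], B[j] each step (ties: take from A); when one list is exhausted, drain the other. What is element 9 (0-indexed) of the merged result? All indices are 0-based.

merged[9] = 18

i=0 j=0: A[i]=0<=B[j]=13 take 0, i++
i=1 j=0: A[i]=2<=B[j]=13 take 2, i++
i=2 j=0: A[i]=6<=B[j]=13 take 6, i++
i=3 j=0: A[i]=8<=B[j]=13 take 8, i++
i=4 j=0: A[i]=11<=B[j]=13 take 11, i++
i=5 j=0: A[i]=12<=B[j]=13 take 12, i++
i=6 j=0: A[i]=17>B[j]=13 take 13, j++
i=6 j=1: A[i]=17<=B[j]=17 take 17, i++
i=7 j=1: A[i]=18>B[j]=17 take 17, j++
i=7 j=2: A[i]=18<=B[j]=23 take 18, i++
i=8 j=2: A[i]=27>B[j]=23 take 23, j++
i=8 j=3: A[i]=27>B[j]=25 take 25, j++
i=8 j=4: A[i]=27<=B[j]=32 take 27, i++
i=9 j=4: A done, take B[j]=32, j++
i=9 j=5: A done, take B[j]=34, j++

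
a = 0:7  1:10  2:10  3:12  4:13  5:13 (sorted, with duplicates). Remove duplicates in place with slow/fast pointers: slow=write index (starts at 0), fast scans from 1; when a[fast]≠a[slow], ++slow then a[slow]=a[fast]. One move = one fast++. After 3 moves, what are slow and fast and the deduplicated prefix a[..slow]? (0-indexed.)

slow=0 fast=1: a[fast]=10≠a[slow]=7 write a[1]=10, slow++,fast++
slow=1 fast=2: a[fast]=10=a[slow] dup, fast++
slow=1 fast=3: a[fast]=12≠a[slow]=10 write a[2]=12, slow++,fast++

slow=2, fast=4, prefix=[7, 10, 12]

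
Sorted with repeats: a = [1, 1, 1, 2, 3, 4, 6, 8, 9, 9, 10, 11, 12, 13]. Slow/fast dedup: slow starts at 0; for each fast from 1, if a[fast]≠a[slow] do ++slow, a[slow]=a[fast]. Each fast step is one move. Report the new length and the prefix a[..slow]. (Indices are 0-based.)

length 11; prefix = [1, 2, 3, 4, 6, 8, 9, 10, 11, 12, 13]

(s=0,f=1) a[fast]=1=a[slow] dup → fast++
(s=0,f=2) a[fast]=1=a[slow] dup → fast++
(s=0,f=3) a[fast]=2≠a[slow]=1 write a[1]=2 → slow++,fast++
(s=1,f=4) a[fast]=3≠a[slow]=2 write a[2]=3 → slow++,fast++
(s=2,f=5) a[fast]=4≠a[slow]=3 write a[3]=4 → slow++,fast++
(s=3,f=6) a[fast]=6≠a[slow]=4 write a[4]=6 → slow++,fast++
(s=4,f=7) a[fast]=8≠a[slow]=6 write a[5]=8 → slow++,fast++
(s=5,f=8) a[fast]=9≠a[slow]=8 write a[6]=9 → slow++,fast++
(s=6,f=9) a[fast]=9=a[slow] dup → fast++
(s=6,f=10) a[fast]=10≠a[slow]=9 write a[7]=10 → slow++,fast++
(s=7,f=11) a[fast]=11≠a[slow]=10 write a[8]=11 → slow++,fast++
(s=8,f=12) a[fast]=12≠a[slow]=11 write a[9]=12 → slow++,fast++
(s=9,f=13) a[fast]=13≠a[slow]=12 write a[10]=13 → slow++,fast++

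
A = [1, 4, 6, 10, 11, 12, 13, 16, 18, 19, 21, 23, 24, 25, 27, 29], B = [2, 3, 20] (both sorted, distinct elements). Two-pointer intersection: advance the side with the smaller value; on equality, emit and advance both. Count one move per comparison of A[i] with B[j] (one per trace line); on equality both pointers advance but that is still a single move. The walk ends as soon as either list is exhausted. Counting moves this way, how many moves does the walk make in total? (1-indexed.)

i=1 j=1: 1<2, i++
i=2 j=1: 4>2, j++
i=2 j=2: 4>3, j++
i=2 j=3: 4<20, i++
i=3 j=3: 6<20, i++
i=4 j=3: 10<20, i++
i=5 j=3: 11<20, i++
i=6 j=3: 12<20, i++
i=7 j=3: 13<20, i++
i=8 j=3: 16<20, i++
i=9 j=3: 18<20, i++
i=10 j=3: 19<20, i++
i=11 j=3: 21>20, j++

13 moves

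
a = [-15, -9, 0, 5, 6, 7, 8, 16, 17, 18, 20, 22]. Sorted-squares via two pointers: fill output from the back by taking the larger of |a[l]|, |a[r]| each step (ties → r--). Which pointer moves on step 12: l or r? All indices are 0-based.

[0,11] |-15|<=|22| out[11]=484 → r--
[0,10] |-15|<=|20| out[10]=400 → r--
[0,9] |-15|<=|18| out[9]=324 → r--
[0,8] |-15|<=|17| out[8]=289 → r--
[0,7] |-15|<=|16| out[7]=256 → r--
[0,6] |-15|>|8| out[6]=225 → l++
[1,6] |-9|>|8| out[5]=81 → l++
[2,6] |0|<=|8| out[4]=64 → r--
[2,5] |0|<=|7| out[3]=49 → r--
[2,4] |0|<=|6| out[2]=36 → r--
[2,3] |0|<=|5| out[1]=25 → r--
[2,2] |0|<=|0| out[0]=0 → r--

r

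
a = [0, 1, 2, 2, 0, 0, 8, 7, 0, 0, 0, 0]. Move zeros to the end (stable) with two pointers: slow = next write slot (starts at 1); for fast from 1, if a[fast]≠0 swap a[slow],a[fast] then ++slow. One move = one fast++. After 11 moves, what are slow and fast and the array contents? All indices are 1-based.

slow=1 fast=1: a[fast]=0, fast++
slow=1 fast=2: a[fast]=1≠0 swap→a[1]=1, slow++,fast++
slow=2 fast=3: a[fast]=2≠0 swap→a[2]=2, slow++,fast++
slow=3 fast=4: a[fast]=2≠0 swap→a[3]=2, slow++,fast++
slow=4 fast=5: a[fast]=0, fast++
slow=4 fast=6: a[fast]=0, fast++
slow=4 fast=7: a[fast]=8≠0 swap→a[4]=8, slow++,fast++
slow=5 fast=8: a[fast]=7≠0 swap→a[5]=7, slow++,fast++
slow=6 fast=9: a[fast]=0, fast++
slow=6 fast=10: a[fast]=0, fast++
slow=6 fast=11: a[fast]=0, fast++

slow=6, fast=12, a=[1, 2, 2, 8, 7, 0, 0, 0, 0, 0, 0, 0]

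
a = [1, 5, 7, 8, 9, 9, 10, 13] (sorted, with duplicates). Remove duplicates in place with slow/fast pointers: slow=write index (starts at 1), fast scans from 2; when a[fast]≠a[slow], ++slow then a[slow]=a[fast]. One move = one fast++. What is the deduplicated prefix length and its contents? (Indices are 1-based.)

length 7; prefix = [1, 5, 7, 8, 9, 10, 13]

(s=1,f=2) a[fast]=5≠a[slow]=1 write a[2]=5 → slow++,fast++
(s=2,f=3) a[fast]=7≠a[slow]=5 write a[3]=7 → slow++,fast++
(s=3,f=4) a[fast]=8≠a[slow]=7 write a[4]=8 → slow++,fast++
(s=4,f=5) a[fast]=9≠a[slow]=8 write a[5]=9 → slow++,fast++
(s=5,f=6) a[fast]=9=a[slow] dup → fast++
(s=5,f=7) a[fast]=10≠a[slow]=9 write a[6]=10 → slow++,fast++
(s=6,f=8) a[fast]=13≠a[slow]=10 write a[7]=13 → slow++,fast++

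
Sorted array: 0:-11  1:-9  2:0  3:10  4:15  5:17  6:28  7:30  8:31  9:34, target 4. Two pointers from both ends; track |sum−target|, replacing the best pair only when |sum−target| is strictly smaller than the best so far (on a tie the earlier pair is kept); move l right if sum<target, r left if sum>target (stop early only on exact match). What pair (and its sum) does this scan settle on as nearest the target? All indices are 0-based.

l=0 r=9: -11+34=23 d=19 *, r--
l=0 r=8: -11+31=20 d=16 *, r--
l=0 r=7: -11+30=19 d=15 *, r--
l=0 r=6: -11+28=17 d=13 *, r--
l=0 r=5: -11+17=6 d=2 *, r--
l=0 r=4: -11+15=4 d=0 *, stop

pair (-11, 15) with sum 4 (|Δ|=0)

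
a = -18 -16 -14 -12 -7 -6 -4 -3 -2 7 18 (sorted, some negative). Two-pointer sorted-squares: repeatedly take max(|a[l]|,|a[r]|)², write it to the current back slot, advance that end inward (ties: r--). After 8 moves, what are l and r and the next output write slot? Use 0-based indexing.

l=6, r=8, next write slot=2

l=0 r=10: |-18|<=|18| out[10]=324, r--
l=0 r=9: |-18|>|7| out[9]=324, l++
l=1 r=9: |-16|>|7| out[8]=256, l++
l=2 r=9: |-14|>|7| out[7]=196, l++
l=3 r=9: |-12|>|7| out[6]=144, l++
l=4 r=9: |-7|<=|7| out[5]=49, r--
l=4 r=8: |-7|>|-2| out[4]=49, l++
l=5 r=8: |-6|>|-2| out[3]=36, l++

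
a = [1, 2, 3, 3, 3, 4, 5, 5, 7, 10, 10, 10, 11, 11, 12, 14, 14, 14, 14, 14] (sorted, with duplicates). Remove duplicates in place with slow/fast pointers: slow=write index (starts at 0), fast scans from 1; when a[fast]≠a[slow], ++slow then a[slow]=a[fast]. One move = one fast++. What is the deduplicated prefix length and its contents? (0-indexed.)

length 10; prefix = [1, 2, 3, 4, 5, 7, 10, 11, 12, 14]

(s=0,f=1) a[fast]=2≠a[slow]=1 write a[1]=2 → slow++,fast++
(s=1,f=2) a[fast]=3≠a[slow]=2 write a[2]=3 → slow++,fast++
(s=2,f=3) a[fast]=3=a[slow] dup → fast++
(s=2,f=4) a[fast]=3=a[slow] dup → fast++
(s=2,f=5) a[fast]=4≠a[slow]=3 write a[3]=4 → slow++,fast++
(s=3,f=6) a[fast]=5≠a[slow]=4 write a[4]=5 → slow++,fast++
(s=4,f=7) a[fast]=5=a[slow] dup → fast++
(s=4,f=8) a[fast]=7≠a[slow]=5 write a[5]=7 → slow++,fast++
(s=5,f=9) a[fast]=10≠a[slow]=7 write a[6]=10 → slow++,fast++
(s=6,f=10) a[fast]=10=a[slow] dup → fast++
(s=6,f=11) a[fast]=10=a[slow] dup → fast++
(s=6,f=12) a[fast]=11≠a[slow]=10 write a[7]=11 → slow++,fast++
(s=7,f=13) a[fast]=11=a[slow] dup → fast++
(s=7,f=14) a[fast]=12≠a[slow]=11 write a[8]=12 → slow++,fast++
(s=8,f=15) a[fast]=14≠a[slow]=12 write a[9]=14 → slow++,fast++
(s=9,f=16) a[fast]=14=a[slow] dup → fast++
(s=9,f=17) a[fast]=14=a[slow] dup → fast++
(s=9,f=18) a[fast]=14=a[slow] dup → fast++
(s=9,f=19) a[fast]=14=a[slow] dup → fast++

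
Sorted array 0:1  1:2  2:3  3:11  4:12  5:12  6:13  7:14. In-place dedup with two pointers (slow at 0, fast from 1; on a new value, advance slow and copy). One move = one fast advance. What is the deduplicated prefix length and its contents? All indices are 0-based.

(s=0,f=1) a[fast]=2≠a[slow]=1 write a[1]=2 → slow++,fast++
(s=1,f=2) a[fast]=3≠a[slow]=2 write a[2]=3 → slow++,fast++
(s=2,f=3) a[fast]=11≠a[slow]=3 write a[3]=11 → slow++,fast++
(s=3,f=4) a[fast]=12≠a[slow]=11 write a[4]=12 → slow++,fast++
(s=4,f=5) a[fast]=12=a[slow] dup → fast++
(s=4,f=6) a[fast]=13≠a[slow]=12 write a[5]=13 → slow++,fast++
(s=5,f=7) a[fast]=14≠a[slow]=13 write a[6]=14 → slow++,fast++

length 7; prefix = [1, 2, 3, 11, 12, 13, 14]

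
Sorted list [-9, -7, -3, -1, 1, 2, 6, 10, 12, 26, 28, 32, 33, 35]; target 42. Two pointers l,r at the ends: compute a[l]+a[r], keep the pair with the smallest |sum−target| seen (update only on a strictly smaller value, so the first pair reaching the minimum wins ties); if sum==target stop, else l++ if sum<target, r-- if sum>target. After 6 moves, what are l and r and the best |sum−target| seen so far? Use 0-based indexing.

l=6, r=13, best |Δ|=5

[0,13] -9+35=26 d=16 * → l++
[1,13] -7+35=28 d=14 * → l++
[2,13] -3+35=32 d=10 * → l++
[3,13] -1+35=34 d=8 * → l++
[4,13] 1+35=36 d=6 * → l++
[5,13] 2+35=37 d=5 * → l++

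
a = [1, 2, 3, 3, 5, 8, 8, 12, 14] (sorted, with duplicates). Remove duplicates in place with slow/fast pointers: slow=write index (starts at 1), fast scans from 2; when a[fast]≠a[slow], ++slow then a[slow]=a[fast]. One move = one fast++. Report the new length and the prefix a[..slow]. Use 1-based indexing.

(s=1,f=2) a[fast]=2≠a[slow]=1 write a[2]=2 → slow++,fast++
(s=2,f=3) a[fast]=3≠a[slow]=2 write a[3]=3 → slow++,fast++
(s=3,f=4) a[fast]=3=a[slow] dup → fast++
(s=3,f=5) a[fast]=5≠a[slow]=3 write a[4]=5 → slow++,fast++
(s=4,f=6) a[fast]=8≠a[slow]=5 write a[5]=8 → slow++,fast++
(s=5,f=7) a[fast]=8=a[slow] dup → fast++
(s=5,f=8) a[fast]=12≠a[slow]=8 write a[6]=12 → slow++,fast++
(s=6,f=9) a[fast]=14≠a[slow]=12 write a[7]=14 → slow++,fast++

length 7; prefix = [1, 2, 3, 5, 8, 12, 14]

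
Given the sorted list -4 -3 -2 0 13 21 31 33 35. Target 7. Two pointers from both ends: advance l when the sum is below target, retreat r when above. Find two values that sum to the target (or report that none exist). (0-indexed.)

l=0 r=8: -4+35=31 >7, r--
l=0 r=7: -4+33=29 >7, r--
l=0 r=6: -4+31=27 >7, r--
l=0 r=5: -4+21=17 >7, r--
l=0 r=4: -4+13=9 >7, r--
l=0 r=3: -4+0=-4 <7, l++
l=1 r=3: -3+0=-3 <7, l++
l=2 r=3: -2+0=-2 <7, l++

no pair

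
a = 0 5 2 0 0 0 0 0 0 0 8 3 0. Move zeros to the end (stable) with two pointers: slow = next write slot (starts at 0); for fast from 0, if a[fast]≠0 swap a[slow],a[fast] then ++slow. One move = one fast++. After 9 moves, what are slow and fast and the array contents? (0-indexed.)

slow=2, fast=9, a=[5, 2, 0, 0, 0, 0, 0, 0, 0, 0, 8, 3, 0]

slow=0 fast=0: a[fast]=0, fast++
slow=0 fast=1: a[fast]=5≠0 swap→a[0]=5, slow++,fast++
slow=1 fast=2: a[fast]=2≠0 swap→a[1]=2, slow++,fast++
slow=2 fast=3: a[fast]=0, fast++
slow=2 fast=4: a[fast]=0, fast++
slow=2 fast=5: a[fast]=0, fast++
slow=2 fast=6: a[fast]=0, fast++
slow=2 fast=7: a[fast]=0, fast++
slow=2 fast=8: a[fast]=0, fast++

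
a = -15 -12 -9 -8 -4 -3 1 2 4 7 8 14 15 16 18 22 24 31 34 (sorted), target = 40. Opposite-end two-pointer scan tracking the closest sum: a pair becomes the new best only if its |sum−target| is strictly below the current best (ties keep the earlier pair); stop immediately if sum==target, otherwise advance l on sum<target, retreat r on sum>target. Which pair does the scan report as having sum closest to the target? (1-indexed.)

[1,19] -15+34=19 d=21 * → l++
[2,19] -12+34=22 d=18 * → l++
[3,19] -9+34=25 d=15 * → l++
[4,19] -8+34=26 d=14 * → l++
[5,19] -4+34=30 d=10 * → l++
[6,19] -3+34=31 d=9 * → l++
[7,19] 1+34=35 d=5 * → l++
[8,19] 2+34=36 d=4 * → l++
[9,19] 4+34=38 d=2 * → l++
[10,19] 7+34=41 d=1 * → r--
[10,18] 7+31=38 d=2 → l++
[11,18] 8+31=39 d=1 → l++
[12,18] 14+31=45 d=5 → r--
[12,17] 14+24=38 d=2 → l++
[13,17] 15+24=39 d=1 → l++
[14,17] 16+24=40 d=0 * → stop

pair (16, 24) with sum 40 (|Δ|=0)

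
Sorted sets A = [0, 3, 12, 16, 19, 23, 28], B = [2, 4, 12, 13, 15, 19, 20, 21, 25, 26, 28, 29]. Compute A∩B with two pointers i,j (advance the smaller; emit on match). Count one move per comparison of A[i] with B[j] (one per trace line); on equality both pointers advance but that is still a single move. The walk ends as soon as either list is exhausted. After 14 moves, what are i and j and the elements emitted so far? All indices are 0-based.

i=6, j=10, emitted=[12, 19]

i=0 j=0: 0<2, i++
i=1 j=0: 3>2, j++
i=1 j=1: 3<4, i++
i=2 j=1: 12>4, j++
i=2 j=2: 12==12 emit, i++,j++
i=3 j=3: 16>13, j++
i=3 j=4: 16>15, j++
i=3 j=5: 16<19, i++
i=4 j=5: 19==19 emit, i++,j++
i=5 j=6: 23>20, j++
i=5 j=7: 23>21, j++
i=5 j=8: 23<25, i++
i=6 j=8: 28>25, j++
i=6 j=9: 28>26, j++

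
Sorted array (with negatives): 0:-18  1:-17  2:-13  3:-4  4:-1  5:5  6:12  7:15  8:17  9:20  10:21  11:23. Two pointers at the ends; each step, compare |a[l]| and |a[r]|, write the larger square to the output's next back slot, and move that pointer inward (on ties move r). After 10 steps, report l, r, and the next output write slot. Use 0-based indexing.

l=0 r=11: |-18|<=|23| out[11]=529, r--
l=0 r=10: |-18|<=|21| out[10]=441, r--
l=0 r=9: |-18|<=|20| out[9]=400, r--
l=0 r=8: |-18|>|17| out[8]=324, l++
l=1 r=8: |-17|<=|17| out[7]=289, r--
l=1 r=7: |-17|>|15| out[6]=289, l++
l=2 r=7: |-13|<=|15| out[5]=225, r--
l=2 r=6: |-13|>|12| out[4]=169, l++
l=3 r=6: |-4|<=|12| out[3]=144, r--
l=3 r=5: |-4|<=|5| out[2]=25, r--

l=3, r=4, next write slot=1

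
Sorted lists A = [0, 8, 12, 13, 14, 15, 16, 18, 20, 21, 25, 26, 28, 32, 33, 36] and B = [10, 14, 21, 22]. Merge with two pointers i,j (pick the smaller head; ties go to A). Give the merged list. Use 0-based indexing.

[i=0,j=0] A[i]=0<=B[j]=10 take 0 → i++
[i=1,j=0] A[i]=8<=B[j]=10 take 8 → i++
[i=2,j=0] A[i]=12>B[j]=10 take 10 → j++
[i=2,j=1] A[i]=12<=B[j]=14 take 12 → i++
[i=3,j=1] A[i]=13<=B[j]=14 take 13 → i++
[i=4,j=1] A[i]=14<=B[j]=14 take 14 → i++
[i=5,j=1] A[i]=15>B[j]=14 take 14 → j++
[i=5,j=2] A[i]=15<=B[j]=21 take 15 → i++
[i=6,j=2] A[i]=16<=B[j]=21 take 16 → i++
[i=7,j=2] A[i]=18<=B[j]=21 take 18 → i++
[i=8,j=2] A[i]=20<=B[j]=21 take 20 → i++
[i=9,j=2] A[i]=21<=B[j]=21 take 21 → i++
[i=10,j=2] A[i]=25>B[j]=21 take 21 → j++
[i=10,j=3] A[i]=25>B[j]=22 take 22 → j++
[i=10,j=4] B done, take A[i]=25 → i++
[i=11,j=4] B done, take A[i]=26 → i++
[i=12,j=4] B done, take A[i]=28 → i++
[i=13,j=4] B done, take A[i]=32 → i++
[i=14,j=4] B done, take A[i]=33 → i++
[i=15,j=4] B done, take A[i]=36 → i++

[0, 8, 10, 12, 13, 14, 14, 15, 16, 18, 20, 21, 21, 22, 25, 26, 28, 32, 33, 36]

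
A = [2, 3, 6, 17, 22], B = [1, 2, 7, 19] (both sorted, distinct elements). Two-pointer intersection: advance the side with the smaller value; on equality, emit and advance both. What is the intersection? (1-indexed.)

intersection = [2]

i=1 j=1: 2>1, j++
i=1 j=2: 2==2 emit, i++,j++
i=2 j=3: 3<7, i++
i=3 j=3: 6<7, i++
i=4 j=3: 17>7, j++
i=4 j=4: 17<19, i++
i=5 j=4: 22>19, j++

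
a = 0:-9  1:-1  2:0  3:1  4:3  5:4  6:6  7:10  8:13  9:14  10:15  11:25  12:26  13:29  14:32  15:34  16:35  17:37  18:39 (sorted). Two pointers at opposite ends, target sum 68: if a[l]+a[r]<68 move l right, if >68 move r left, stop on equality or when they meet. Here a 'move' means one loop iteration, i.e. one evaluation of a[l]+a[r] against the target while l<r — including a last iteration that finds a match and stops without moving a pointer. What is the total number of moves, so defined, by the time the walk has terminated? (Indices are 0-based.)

14 moves

[0,18] -9+39=30 <68 → l++
[1,18] -1+39=38 <68 → l++
[2,18] 0+39=39 <68 → l++
[3,18] 1+39=40 <68 → l++
[4,18] 3+39=42 <68 → l++
[5,18] 4+39=43 <68 → l++
[6,18] 6+39=45 <68 → l++
[7,18] 10+39=49 <68 → l++
[8,18] 13+39=52 <68 → l++
[9,18] 14+39=53 <68 → l++
[10,18] 15+39=54 <68 → l++
[11,18] 25+39=64 <68 → l++
[12,18] 26+39=65 <68 → l++
[13,18] 29+39=68 → found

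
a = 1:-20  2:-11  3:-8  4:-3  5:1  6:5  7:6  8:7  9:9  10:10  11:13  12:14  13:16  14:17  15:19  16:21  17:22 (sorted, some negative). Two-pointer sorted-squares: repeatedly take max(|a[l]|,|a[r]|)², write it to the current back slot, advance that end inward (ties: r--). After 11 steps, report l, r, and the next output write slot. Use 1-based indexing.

l=1 r=17: |-20|<=|22| out[17]=484, r--
l=1 r=16: |-20|<=|21| out[16]=441, r--
l=1 r=15: |-20|>|19| out[15]=400, l++
l=2 r=15: |-11|<=|19| out[14]=361, r--
l=2 r=14: |-11|<=|17| out[13]=289, r--
l=2 r=13: |-11|<=|16| out[12]=256, r--
l=2 r=12: |-11|<=|14| out[11]=196, r--
l=2 r=11: |-11|<=|13| out[10]=169, r--
l=2 r=10: |-11|>|10| out[9]=121, l++
l=3 r=10: |-8|<=|10| out[8]=100, r--
l=3 r=9: |-8|<=|9| out[7]=81, r--

l=3, r=8, next write slot=6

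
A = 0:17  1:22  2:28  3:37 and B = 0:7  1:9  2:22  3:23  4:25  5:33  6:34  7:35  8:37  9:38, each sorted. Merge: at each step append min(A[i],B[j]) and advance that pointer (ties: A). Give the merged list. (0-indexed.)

[7, 9, 17, 22, 22, 23, 25, 28, 33, 34, 35, 37, 37, 38]

[i=0,j=0] A[i]=17>B[j]=7 take 7 → j++
[i=0,j=1] A[i]=17>B[j]=9 take 9 → j++
[i=0,j=2] A[i]=17<=B[j]=22 take 17 → i++
[i=1,j=2] A[i]=22<=B[j]=22 take 22 → i++
[i=2,j=2] A[i]=28>B[j]=22 take 22 → j++
[i=2,j=3] A[i]=28>B[j]=23 take 23 → j++
[i=2,j=4] A[i]=28>B[j]=25 take 25 → j++
[i=2,j=5] A[i]=28<=B[j]=33 take 28 → i++
[i=3,j=5] A[i]=37>B[j]=33 take 33 → j++
[i=3,j=6] A[i]=37>B[j]=34 take 34 → j++
[i=3,j=7] A[i]=37>B[j]=35 take 35 → j++
[i=3,j=8] A[i]=37<=B[j]=37 take 37 → i++
[i=4,j=8] A done, take B[j]=37 → j++
[i=4,j=9] A done, take B[j]=38 → j++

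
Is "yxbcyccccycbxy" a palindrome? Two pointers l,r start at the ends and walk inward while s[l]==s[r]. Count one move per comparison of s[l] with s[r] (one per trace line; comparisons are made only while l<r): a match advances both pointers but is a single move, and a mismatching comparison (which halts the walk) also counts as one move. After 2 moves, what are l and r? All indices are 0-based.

l=0 r=13: 'y'=='y', l++,r--
l=1 r=12: 'x'=='x', l++,r--

l=2, r=11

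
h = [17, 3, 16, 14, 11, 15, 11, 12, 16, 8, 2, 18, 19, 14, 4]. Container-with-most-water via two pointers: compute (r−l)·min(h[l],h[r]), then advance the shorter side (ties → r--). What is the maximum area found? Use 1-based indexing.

l=1 r=15: min(17,4)*14=56 best=56 *, r--
l=1 r=14: min(17,14)*13=182 best=182 *, r--
l=1 r=13: min(17,19)*12=204 best=204 *, l++
l=2 r=13: min(3,19)*11=33 best=204, l++
l=3 r=13: min(16,19)*10=160 best=204, l++
l=4 r=13: min(14,19)*9=126 best=204, l++
l=5 r=13: min(11,19)*8=88 best=204, l++
l=6 r=13: min(15,19)*7=105 best=204, l++
l=7 r=13: min(11,19)*6=66 best=204, l++
l=8 r=13: min(12,19)*5=60 best=204, l++
l=9 r=13: min(16,19)*4=64 best=204, l++
l=10 r=13: min(8,19)*3=24 best=204, l++
l=11 r=13: min(2,19)*2=4 best=204, l++
l=12 r=13: min(18,19)*1=18 best=204, l++

max area = 204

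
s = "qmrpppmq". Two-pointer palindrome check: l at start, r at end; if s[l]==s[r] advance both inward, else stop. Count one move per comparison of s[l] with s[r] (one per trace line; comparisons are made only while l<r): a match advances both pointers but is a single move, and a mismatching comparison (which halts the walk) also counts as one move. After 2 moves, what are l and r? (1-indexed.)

l=1 r=8: 'q'=='q', l++,r--
l=2 r=7: 'm'=='m', l++,r--

l=3, r=6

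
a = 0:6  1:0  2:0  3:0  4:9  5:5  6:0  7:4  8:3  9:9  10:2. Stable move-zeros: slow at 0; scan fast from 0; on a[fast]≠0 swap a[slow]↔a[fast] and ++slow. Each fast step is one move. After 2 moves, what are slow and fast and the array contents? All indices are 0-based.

(s=0,f=0) a[fast]=6≠0 swap→a[0]=6 → slow++,fast++
(s=1,f=1) a[fast]=0 → fast++

slow=1, fast=2, a=[6, 0, 0, 0, 9, 5, 0, 4, 3, 9, 2]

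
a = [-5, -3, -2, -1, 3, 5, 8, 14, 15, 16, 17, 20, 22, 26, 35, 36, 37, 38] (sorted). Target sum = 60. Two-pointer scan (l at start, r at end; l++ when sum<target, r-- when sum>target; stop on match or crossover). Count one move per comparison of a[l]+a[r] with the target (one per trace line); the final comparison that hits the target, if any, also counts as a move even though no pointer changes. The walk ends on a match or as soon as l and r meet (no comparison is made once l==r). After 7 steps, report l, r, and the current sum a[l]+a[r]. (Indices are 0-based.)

l=0 r=17: -5+38=33 <60, l++
l=1 r=17: -3+38=35 <60, l++
l=2 r=17: -2+38=36 <60, l++
l=3 r=17: -1+38=37 <60, l++
l=4 r=17: 3+38=41 <60, l++
l=5 r=17: 5+38=43 <60, l++
l=6 r=17: 8+38=46 <60, l++

l=7, r=17, sum=52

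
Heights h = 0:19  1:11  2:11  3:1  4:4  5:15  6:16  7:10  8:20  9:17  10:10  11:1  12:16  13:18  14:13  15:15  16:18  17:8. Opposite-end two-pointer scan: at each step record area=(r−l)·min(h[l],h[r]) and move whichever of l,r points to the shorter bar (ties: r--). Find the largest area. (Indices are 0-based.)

max area = 288

[0,17] min(19,8)*17=136 best=136 * → r--
[0,16] min(19,18)*16=288 best=288 * → r--
[0,15] min(19,15)*15=225 best=288 → r--
[0,14] min(19,13)*14=182 best=288 → r--
[0,13] min(19,18)*13=234 best=288 → r--
[0,12] min(19,16)*12=192 best=288 → r--
[0,11] min(19,1)*11=11 best=288 → r--
[0,10] min(19,10)*10=100 best=288 → r--
[0,9] min(19,17)*9=153 best=288 → r--
[0,8] min(19,20)*8=152 best=288 → l++
[1,8] min(11,20)*7=77 best=288 → l++
[2,8] min(11,20)*6=66 best=288 → l++
[3,8] min(1,20)*5=5 best=288 → l++
[4,8] min(4,20)*4=16 best=288 → l++
[5,8] min(15,20)*3=45 best=288 → l++
[6,8] min(16,20)*2=32 best=288 → l++
[7,8] min(10,20)*1=10 best=288 → l++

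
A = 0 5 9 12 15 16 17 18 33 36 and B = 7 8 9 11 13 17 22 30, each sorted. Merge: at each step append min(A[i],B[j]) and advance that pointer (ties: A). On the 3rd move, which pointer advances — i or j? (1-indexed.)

j

[i=1,j=1] A[i]=0<=B[j]=7 take 0 → i++
[i=2,j=1] A[i]=5<=B[j]=7 take 5 → i++
[i=3,j=1] A[i]=9>B[j]=7 take 7 → j++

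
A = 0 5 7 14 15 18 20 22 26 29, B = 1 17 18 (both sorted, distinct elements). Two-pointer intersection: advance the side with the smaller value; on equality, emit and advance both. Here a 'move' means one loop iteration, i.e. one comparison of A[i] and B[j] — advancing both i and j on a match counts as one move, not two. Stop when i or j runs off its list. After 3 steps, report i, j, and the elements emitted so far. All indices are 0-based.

i=0 j=0: 0<1, i++
i=1 j=0: 5>1, j++
i=1 j=1: 5<17, i++

i=2, j=1, emitted=[]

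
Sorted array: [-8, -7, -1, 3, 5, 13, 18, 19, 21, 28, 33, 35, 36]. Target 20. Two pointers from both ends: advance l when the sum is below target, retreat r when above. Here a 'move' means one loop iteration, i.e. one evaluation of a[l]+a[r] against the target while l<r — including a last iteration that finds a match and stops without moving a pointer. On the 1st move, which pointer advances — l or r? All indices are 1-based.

r

[1,13] -8+36=28 >20 → r--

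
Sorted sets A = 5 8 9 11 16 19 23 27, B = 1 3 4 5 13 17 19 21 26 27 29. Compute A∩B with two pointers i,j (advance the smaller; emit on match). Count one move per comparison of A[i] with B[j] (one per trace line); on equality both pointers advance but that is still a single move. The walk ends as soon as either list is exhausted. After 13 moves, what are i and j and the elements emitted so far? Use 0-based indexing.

i=7, j=8, emitted=[5, 19]

i=0 j=0: 5>1, j++
i=0 j=1: 5>3, j++
i=0 j=2: 5>4, j++
i=0 j=3: 5==5 emit, i++,j++
i=1 j=4: 8<13, i++
i=2 j=4: 9<13, i++
i=3 j=4: 11<13, i++
i=4 j=4: 16>13, j++
i=4 j=5: 16<17, i++
i=5 j=5: 19>17, j++
i=5 j=6: 19==19 emit, i++,j++
i=6 j=7: 23>21, j++
i=6 j=8: 23<26, i++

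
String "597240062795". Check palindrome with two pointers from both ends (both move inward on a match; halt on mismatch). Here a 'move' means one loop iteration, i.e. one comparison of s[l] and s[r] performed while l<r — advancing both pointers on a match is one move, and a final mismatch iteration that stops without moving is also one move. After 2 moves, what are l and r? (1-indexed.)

[1,12] '5'=='5' → l++,r--
[2,11] '9'=='9' → l++,r--

l=3, r=10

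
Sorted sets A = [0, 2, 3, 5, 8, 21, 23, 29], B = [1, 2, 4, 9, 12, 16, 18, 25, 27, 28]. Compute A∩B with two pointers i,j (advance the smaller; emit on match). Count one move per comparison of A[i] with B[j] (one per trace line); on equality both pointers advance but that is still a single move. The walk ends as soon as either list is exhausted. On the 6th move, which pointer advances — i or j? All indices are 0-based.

i

[i=0,j=0] 0<1 → i++
[i=1,j=0] 2>1 → j++
[i=1,j=1] 2==2 emit → i++,j++
[i=2,j=2] 3<4 → i++
[i=3,j=2] 5>4 → j++
[i=3,j=3] 5<9 → i++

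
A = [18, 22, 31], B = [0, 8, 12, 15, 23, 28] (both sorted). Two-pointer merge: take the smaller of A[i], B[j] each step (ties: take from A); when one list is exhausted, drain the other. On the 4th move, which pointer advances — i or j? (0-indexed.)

[i=0,j=0] A[i]=18>B[j]=0 take 0 → j++
[i=0,j=1] A[i]=18>B[j]=8 take 8 → j++
[i=0,j=2] A[i]=18>B[j]=12 take 12 → j++
[i=0,j=3] A[i]=18>B[j]=15 take 15 → j++

j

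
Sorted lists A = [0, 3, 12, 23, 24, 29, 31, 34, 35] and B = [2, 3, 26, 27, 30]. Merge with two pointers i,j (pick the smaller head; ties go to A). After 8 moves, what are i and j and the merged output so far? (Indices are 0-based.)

[i=0,j=0] A[i]=0<=B[j]=2 take 0 → i++
[i=1,j=0] A[i]=3>B[j]=2 take 2 → j++
[i=1,j=1] A[i]=3<=B[j]=3 take 3 → i++
[i=2,j=1] A[i]=12>B[j]=3 take 3 → j++
[i=2,j=2] A[i]=12<=B[j]=26 take 12 → i++
[i=3,j=2] A[i]=23<=B[j]=26 take 23 → i++
[i=4,j=2] A[i]=24<=B[j]=26 take 24 → i++
[i=5,j=2] A[i]=29>B[j]=26 take 26 → j++

i=5, j=3, merged so far=[0, 2, 3, 3, 12, 23, 24, 26]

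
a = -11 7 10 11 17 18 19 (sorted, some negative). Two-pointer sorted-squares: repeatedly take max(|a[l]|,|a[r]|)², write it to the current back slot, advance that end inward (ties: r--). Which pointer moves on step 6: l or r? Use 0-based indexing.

[0,6] |-11|<=|19| out[6]=361 → r--
[0,5] |-11|<=|18| out[5]=324 → r--
[0,4] |-11|<=|17| out[4]=289 → r--
[0,3] |-11|<=|11| out[3]=121 → r--
[0,2] |-11|>|10| out[2]=121 → l++
[1,2] |7|<=|10| out[1]=100 → r--

r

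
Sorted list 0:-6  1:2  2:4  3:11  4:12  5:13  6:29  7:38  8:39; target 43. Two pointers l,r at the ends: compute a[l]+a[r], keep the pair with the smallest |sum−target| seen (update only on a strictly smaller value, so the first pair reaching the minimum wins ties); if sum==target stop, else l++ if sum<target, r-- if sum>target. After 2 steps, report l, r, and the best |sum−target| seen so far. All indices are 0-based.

[0,8] -6+39=33 d=10 * → l++
[1,8] 2+39=41 d=2 * → l++

l=2, r=8, best |Δ|=2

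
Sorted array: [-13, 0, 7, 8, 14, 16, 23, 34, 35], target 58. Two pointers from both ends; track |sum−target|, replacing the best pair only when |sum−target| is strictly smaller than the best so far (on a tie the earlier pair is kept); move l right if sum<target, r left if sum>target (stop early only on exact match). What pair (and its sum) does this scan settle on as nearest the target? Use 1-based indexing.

l=1 r=9: -13+35=22 d=36 *, l++
l=2 r=9: 0+35=35 d=23 *, l++
l=3 r=9: 7+35=42 d=16 *, l++
l=4 r=9: 8+35=43 d=15 *, l++
l=5 r=9: 14+35=49 d=9 *, l++
l=6 r=9: 16+35=51 d=7 *, l++
l=7 r=9: 23+35=58 d=0 *, stop

pair (23, 35) with sum 58 (|Δ|=0)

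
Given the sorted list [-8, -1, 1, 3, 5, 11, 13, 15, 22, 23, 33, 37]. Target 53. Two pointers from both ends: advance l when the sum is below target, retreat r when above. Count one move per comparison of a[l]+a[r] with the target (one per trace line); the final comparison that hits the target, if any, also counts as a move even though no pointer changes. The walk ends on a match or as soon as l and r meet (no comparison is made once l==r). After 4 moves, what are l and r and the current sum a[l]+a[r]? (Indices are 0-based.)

l=4, r=11, sum=42

l=0 r=11: -8+37=29 <53, l++
l=1 r=11: -1+37=36 <53, l++
l=2 r=11: 1+37=38 <53, l++
l=3 r=11: 3+37=40 <53, l++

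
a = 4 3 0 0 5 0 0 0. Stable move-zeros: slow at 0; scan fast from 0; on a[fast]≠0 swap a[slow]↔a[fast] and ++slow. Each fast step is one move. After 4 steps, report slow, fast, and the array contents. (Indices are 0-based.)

slow=2, fast=4, a=[4, 3, 0, 0, 5, 0, 0, 0]

(s=0,f=0) a[fast]=4≠0 swap→a[0]=4 → slow++,fast++
(s=1,f=1) a[fast]=3≠0 swap→a[1]=3 → slow++,fast++
(s=2,f=2) a[fast]=0 → fast++
(s=2,f=3) a[fast]=0 → fast++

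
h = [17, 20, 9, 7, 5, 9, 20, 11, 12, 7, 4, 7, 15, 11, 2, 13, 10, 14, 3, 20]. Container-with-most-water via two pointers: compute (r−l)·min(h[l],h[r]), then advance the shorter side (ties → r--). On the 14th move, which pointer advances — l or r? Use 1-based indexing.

[1,20] min(17,20)*19=323 best=323 * → l++
[2,20] min(20,20)*18=360 best=360 * → r--
[2,19] min(20,3)*17=51 best=360 → r--
[2,18] min(20,14)*16=224 best=360 → r--
[2,17] min(20,10)*15=150 best=360 → r--
[2,16] min(20,13)*14=182 best=360 → r--
[2,15] min(20,2)*13=26 best=360 → r--
[2,14] min(20,11)*12=132 best=360 → r--
[2,13] min(20,15)*11=165 best=360 → r--
[2,12] min(20,7)*10=70 best=360 → r--
[2,11] min(20,4)*9=36 best=360 → r--
[2,10] min(20,7)*8=56 best=360 → r--
[2,9] min(20,12)*7=84 best=360 → r--
[2,8] min(20,11)*6=66 best=360 → r--

r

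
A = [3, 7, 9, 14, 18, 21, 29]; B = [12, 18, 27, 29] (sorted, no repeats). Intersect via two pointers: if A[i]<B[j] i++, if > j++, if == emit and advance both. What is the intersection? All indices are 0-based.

[i=0,j=0] 3<12 → i++
[i=1,j=0] 7<12 → i++
[i=2,j=0] 9<12 → i++
[i=3,j=0] 14>12 → j++
[i=3,j=1] 14<18 → i++
[i=4,j=1] 18==18 emit → i++,j++
[i=5,j=2] 21<27 → i++
[i=6,j=2] 29>27 → j++
[i=6,j=3] 29==29 emit → i++,j++

intersection = [18, 29]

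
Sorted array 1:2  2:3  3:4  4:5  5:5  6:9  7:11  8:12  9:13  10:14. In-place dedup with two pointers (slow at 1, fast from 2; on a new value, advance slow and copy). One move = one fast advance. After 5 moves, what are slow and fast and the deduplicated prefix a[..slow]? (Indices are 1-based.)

slow=1 fast=2: a[fast]=3≠a[slow]=2 write a[2]=3, slow++,fast++
slow=2 fast=3: a[fast]=4≠a[slow]=3 write a[3]=4, slow++,fast++
slow=3 fast=4: a[fast]=5≠a[slow]=4 write a[4]=5, slow++,fast++
slow=4 fast=5: a[fast]=5=a[slow] dup, fast++
slow=4 fast=6: a[fast]=9≠a[slow]=5 write a[5]=9, slow++,fast++

slow=5, fast=7, prefix=[2, 3, 4, 5, 9]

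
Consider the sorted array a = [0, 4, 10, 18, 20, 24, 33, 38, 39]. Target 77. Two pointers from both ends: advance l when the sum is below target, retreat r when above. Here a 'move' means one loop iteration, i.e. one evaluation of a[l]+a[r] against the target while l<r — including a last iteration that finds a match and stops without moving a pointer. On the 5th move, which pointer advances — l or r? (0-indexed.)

l

[0,8] 0+39=39 <77 → l++
[1,8] 4+39=43 <77 → l++
[2,8] 10+39=49 <77 → l++
[3,8] 18+39=57 <77 → l++
[4,8] 20+39=59 <77 → l++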